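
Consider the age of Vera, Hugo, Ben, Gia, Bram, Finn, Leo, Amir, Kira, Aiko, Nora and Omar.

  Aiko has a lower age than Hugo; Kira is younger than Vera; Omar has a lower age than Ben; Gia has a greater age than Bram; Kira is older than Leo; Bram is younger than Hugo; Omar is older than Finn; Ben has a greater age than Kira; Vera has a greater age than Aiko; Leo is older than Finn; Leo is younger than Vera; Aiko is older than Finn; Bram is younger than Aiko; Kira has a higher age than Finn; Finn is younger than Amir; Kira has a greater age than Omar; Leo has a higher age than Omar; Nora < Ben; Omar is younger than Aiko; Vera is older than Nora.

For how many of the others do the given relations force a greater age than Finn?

8

The elements the relations force above Finn are Omar, Amir, Leo, Aiko, Kira, Ben, Hugo, Vera — no chain reaches any other.
That is 8.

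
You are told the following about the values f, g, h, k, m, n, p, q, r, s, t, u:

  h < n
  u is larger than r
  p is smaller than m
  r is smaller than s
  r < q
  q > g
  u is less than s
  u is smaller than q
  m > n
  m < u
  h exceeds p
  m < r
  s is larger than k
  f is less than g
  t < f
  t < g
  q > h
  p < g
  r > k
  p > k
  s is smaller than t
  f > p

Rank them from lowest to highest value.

Nothing is placed below k, so it is least; from there k < p; p < h; h < n; n < m; m < r; r < u; u < s; s < t; t < f; f < g; g < q, each given directly.

k < p < h < n < m < r < u < s < t < f < g < q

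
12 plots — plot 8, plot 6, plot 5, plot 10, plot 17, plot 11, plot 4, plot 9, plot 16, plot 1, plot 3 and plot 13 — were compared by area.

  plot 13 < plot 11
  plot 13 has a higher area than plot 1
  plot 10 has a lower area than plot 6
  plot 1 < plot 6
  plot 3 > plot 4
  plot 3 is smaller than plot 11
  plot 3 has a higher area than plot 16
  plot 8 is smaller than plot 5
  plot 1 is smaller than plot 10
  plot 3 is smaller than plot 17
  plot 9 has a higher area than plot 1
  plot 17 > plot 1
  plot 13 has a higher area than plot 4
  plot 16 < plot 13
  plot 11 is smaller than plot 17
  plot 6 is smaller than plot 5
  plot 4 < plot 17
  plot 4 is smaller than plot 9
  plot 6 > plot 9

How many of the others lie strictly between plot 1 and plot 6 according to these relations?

Chaining upward from plot 1 reaches: plot 9, plot 10, plot 13, plot 11, plot 17, plot 5.
Chaining downward from plot 6 reaches: plot 4, plot 9, plot 10.
Strictly between plot 1 and plot 6 are those in both lists: plot 9, plot 10 — 2 elements.

2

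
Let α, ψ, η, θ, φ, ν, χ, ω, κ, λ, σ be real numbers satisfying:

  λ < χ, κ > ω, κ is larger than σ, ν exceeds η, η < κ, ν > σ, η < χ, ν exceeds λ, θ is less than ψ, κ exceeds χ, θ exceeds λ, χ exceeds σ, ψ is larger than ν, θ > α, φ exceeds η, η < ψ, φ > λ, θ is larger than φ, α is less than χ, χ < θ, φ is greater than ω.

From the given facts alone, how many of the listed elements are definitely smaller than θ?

7

Directly below θ: α, λ, χ, φ.
One step further: ω, η, σ (7 so far).
Nothing else is reachable below θ; 7 in all.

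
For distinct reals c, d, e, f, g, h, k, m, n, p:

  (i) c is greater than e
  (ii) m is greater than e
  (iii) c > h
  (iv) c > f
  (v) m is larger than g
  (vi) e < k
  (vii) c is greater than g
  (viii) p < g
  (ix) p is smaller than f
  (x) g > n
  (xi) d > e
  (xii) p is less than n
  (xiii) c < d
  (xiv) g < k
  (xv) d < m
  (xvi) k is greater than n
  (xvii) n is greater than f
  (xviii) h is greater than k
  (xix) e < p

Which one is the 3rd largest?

c

The consecutive relations fix a unique order: e < p < f < n < g < k < h < c < d < m.
The 3rd largest is c.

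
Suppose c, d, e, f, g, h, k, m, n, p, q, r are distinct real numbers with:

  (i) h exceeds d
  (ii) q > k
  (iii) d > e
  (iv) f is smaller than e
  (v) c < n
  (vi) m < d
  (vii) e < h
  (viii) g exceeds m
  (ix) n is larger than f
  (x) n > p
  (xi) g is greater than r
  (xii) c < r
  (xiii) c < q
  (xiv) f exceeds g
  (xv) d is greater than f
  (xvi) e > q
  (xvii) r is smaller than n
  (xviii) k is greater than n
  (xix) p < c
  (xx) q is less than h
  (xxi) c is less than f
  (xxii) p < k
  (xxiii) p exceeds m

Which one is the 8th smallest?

k

Chaining the given pairs: m < p < c < r < g < f < n < k < q < e < d < h.
Counting 8 from the smallest end gives k.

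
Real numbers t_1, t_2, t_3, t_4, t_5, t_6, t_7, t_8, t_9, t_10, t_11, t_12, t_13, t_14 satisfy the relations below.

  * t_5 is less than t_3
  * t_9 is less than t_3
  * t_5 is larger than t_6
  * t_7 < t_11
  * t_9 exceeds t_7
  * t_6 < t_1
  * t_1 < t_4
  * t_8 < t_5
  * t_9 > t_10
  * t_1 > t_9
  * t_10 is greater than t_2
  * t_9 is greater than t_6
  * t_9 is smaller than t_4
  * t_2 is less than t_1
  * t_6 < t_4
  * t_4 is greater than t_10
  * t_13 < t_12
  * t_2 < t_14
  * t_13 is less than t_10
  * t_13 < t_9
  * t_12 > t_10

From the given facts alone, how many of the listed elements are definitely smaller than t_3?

Directly below t_3: t_5, t_9.
One step further: t_13, t_10, t_6, t_8, t_7 (7 so far).
One step further: t_2 (8 so far).
Nothing else is reachable below t_3; 8 in all.

8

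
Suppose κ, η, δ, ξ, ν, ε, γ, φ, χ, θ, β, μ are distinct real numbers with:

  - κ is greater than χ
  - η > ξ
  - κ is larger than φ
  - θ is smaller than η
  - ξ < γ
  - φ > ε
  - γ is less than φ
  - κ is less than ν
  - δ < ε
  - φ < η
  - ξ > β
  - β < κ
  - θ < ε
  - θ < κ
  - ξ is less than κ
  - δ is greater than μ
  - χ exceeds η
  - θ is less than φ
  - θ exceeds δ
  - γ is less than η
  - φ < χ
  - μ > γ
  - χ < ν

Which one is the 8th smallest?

φ

Chaining the given pairs: β < ξ < γ < μ < δ < θ < ε < φ < η < χ < κ < ν.
Counting 8 from the smallest end gives φ.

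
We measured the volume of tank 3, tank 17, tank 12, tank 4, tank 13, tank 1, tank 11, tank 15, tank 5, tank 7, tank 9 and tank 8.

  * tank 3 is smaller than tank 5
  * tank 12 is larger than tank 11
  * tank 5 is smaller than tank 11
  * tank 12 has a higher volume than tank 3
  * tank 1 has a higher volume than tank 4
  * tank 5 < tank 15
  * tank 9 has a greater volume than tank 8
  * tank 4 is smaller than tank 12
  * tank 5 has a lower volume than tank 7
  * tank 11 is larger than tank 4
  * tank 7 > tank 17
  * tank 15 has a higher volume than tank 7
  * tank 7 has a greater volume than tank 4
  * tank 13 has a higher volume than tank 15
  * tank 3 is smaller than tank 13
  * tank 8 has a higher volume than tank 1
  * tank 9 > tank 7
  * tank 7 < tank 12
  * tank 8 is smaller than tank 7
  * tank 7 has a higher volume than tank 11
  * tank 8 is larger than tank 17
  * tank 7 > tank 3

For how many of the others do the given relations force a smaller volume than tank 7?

7

From tank 7 the given relations immediately reach tank 4, tank 3, tank 17, tank 5, tank 8, tank 11.
From those, tank 1 — 7 in total.
Nothing else is reachable below tank 7; 7 in all.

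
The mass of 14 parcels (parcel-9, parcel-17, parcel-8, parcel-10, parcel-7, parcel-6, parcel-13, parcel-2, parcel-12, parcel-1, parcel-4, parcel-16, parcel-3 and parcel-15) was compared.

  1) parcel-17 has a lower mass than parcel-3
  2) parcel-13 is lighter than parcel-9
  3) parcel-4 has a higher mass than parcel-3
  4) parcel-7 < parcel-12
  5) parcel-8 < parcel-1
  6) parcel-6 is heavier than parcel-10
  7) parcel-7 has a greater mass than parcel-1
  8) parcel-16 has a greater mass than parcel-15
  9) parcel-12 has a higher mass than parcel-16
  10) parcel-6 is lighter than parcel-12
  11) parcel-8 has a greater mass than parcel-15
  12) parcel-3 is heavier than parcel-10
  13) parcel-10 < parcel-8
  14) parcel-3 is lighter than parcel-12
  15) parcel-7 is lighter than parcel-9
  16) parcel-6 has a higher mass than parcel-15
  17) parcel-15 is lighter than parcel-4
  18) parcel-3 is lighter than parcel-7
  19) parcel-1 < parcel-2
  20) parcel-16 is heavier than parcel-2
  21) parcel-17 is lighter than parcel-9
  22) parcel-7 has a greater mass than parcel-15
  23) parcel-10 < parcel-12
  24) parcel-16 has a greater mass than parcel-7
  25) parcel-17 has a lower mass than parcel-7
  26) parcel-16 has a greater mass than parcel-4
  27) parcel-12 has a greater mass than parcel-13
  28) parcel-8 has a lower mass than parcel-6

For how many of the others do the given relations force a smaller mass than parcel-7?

6

The elements the relations force below parcel-7 are parcel-10, parcel-15, parcel-8, parcel-1, parcel-17, parcel-3 — no chain reaches any other.
That is 6.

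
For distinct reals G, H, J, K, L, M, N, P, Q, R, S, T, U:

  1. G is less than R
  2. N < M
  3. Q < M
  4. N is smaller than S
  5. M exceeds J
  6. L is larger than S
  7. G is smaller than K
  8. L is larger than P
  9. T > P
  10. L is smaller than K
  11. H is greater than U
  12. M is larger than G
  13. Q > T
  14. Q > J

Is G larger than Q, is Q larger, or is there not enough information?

Following every chain through G: above G we get R, M, K.
Q is not reached, and no chain runs the other way from Q to G.
So the given relations leave the order of G and Q undetermined.

undetermined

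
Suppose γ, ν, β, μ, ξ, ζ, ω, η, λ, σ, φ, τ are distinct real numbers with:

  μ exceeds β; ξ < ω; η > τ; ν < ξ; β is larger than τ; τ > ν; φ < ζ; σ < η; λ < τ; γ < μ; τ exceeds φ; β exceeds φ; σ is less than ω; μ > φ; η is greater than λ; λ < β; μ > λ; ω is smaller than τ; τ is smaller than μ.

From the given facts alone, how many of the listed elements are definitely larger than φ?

From φ the given relations immediately reach ζ, τ, β, μ.
From those, η — 5 in total.
Nothing else is reachable above φ; 5 in all.

5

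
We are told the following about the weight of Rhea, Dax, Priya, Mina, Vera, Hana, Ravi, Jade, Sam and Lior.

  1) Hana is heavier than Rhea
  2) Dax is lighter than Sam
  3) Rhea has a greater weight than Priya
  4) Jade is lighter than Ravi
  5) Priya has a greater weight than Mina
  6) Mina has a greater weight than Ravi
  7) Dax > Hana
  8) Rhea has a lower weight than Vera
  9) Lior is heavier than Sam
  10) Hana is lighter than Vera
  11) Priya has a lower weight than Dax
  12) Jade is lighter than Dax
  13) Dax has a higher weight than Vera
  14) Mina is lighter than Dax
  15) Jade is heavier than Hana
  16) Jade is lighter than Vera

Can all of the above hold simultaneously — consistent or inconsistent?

Chaining the given relations yields Jade < Ravi < Mina < Priya < Rhea < Hana, so Jade < Hana. But one relation states Hana < Jade. These cannot both hold.

inconsistent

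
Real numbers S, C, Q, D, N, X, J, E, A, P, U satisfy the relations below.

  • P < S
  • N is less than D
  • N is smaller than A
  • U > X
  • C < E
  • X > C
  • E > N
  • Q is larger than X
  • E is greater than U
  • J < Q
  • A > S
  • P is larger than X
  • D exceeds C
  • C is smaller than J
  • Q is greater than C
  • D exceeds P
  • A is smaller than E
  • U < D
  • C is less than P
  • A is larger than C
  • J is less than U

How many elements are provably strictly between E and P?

2

Chaining upward from P reaches: D, S, A.
Chaining downward from E reaches: C, X, J, N, U, S, A.
Strictly between P and E are those in both lists: S, A — 2 elements.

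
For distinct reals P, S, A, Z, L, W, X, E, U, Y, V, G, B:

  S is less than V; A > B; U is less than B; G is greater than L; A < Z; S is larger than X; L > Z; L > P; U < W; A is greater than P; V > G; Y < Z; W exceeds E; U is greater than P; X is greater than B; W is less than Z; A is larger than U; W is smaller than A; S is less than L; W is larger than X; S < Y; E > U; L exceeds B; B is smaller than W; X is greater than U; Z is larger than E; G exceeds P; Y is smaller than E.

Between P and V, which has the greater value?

V

P < U and U < B give P < B.
Then B < X extends the chain to X.
Then X < S extends the chain to S.
With S < Y: P < U < B < X < S < Y.
With Y < E: P < U < B < X < S < Y < E.
With E < W: P < U < B < X < S < Y < E < W.
With W < A: P < U < B < X < S < Y < E < W < A.
Then A < Z extends the chain to Z.
With Z < L: P < U < B < X < S < Y < E < W < A < Z < L.
Then L < G extends the chain to G.
Then G < V extends the chain to V.
So P < V; V is the larger of the two.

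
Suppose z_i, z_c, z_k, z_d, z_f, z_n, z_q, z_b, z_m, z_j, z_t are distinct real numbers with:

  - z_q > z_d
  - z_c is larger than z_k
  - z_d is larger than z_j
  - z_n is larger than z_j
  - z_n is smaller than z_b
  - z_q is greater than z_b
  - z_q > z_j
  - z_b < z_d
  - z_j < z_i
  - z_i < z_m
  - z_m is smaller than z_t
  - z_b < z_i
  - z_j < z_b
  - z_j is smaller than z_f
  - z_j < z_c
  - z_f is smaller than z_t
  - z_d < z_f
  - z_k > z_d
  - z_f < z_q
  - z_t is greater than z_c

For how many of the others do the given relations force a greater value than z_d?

The elements the relations force above z_d are z_k, z_f, z_c, z_q, z_t — no chain reaches any other.
That is 5.

5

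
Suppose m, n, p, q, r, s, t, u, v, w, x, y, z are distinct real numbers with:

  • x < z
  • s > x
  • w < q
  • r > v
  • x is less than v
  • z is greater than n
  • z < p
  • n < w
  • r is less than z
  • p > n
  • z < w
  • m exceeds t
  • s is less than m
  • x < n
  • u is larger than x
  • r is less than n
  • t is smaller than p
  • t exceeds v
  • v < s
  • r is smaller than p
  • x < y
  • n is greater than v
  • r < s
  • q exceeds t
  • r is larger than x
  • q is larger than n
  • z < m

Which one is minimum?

x

Chaining upward from x: directly above it, v, r, n, z, s, y, u; then t, w, q, m, p.
That covers every other element, and nothing is given below x, so x is the minimum.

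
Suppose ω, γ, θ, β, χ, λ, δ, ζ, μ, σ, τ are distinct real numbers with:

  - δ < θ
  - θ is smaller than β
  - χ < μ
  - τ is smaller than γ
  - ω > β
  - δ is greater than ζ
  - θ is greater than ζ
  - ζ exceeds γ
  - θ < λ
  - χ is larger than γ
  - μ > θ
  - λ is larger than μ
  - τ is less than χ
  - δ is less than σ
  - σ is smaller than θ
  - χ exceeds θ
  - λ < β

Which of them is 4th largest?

μ

The consecutive relations fix a unique order: τ < γ < ζ < δ < σ < θ < χ < μ < λ < β < ω.
The 4th largest is μ.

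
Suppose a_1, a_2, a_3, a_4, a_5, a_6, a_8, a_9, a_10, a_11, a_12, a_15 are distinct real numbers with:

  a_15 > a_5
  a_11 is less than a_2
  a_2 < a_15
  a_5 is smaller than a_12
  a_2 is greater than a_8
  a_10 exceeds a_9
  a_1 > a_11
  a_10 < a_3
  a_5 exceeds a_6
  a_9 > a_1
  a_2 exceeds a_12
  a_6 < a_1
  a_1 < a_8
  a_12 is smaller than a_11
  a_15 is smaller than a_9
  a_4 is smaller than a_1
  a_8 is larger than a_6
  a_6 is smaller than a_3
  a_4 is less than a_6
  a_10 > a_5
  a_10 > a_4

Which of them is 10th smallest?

a_9

The consecutive relations fix a unique order: a_4 < a_6 < a_5 < a_12 < a_11 < a_1 < a_8 < a_2 < a_15 < a_9 < a_10 < a_3.
The 10th smallest is a_9.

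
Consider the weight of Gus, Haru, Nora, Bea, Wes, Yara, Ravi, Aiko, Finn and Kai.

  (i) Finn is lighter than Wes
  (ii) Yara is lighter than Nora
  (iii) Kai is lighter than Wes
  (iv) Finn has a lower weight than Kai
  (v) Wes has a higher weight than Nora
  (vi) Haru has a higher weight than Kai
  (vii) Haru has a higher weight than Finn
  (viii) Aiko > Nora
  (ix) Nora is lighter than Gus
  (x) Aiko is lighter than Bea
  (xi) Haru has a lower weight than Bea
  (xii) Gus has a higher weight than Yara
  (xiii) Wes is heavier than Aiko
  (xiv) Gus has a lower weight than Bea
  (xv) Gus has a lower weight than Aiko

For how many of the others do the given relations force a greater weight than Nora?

From Nora the given relations immediately reach Gus, Aiko, Wes.
From those, Bea — 4 in total.
Nothing else is reachable above Nora; 4 in all.

4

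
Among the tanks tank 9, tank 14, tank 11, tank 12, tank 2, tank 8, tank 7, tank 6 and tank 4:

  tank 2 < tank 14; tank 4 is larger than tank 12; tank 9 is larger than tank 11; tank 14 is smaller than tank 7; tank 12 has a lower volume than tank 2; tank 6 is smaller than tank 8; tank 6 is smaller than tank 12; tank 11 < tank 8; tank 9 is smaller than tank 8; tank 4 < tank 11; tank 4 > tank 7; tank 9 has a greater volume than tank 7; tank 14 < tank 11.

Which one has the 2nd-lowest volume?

tank 12

Piecing the relations together gives one ordering: tank 6 < tank 12 < tank 2 < tank 14 < tank 7 < tank 4 < tank 11 < tank 9 < tank 8.
The 2nd smallest is tank 12.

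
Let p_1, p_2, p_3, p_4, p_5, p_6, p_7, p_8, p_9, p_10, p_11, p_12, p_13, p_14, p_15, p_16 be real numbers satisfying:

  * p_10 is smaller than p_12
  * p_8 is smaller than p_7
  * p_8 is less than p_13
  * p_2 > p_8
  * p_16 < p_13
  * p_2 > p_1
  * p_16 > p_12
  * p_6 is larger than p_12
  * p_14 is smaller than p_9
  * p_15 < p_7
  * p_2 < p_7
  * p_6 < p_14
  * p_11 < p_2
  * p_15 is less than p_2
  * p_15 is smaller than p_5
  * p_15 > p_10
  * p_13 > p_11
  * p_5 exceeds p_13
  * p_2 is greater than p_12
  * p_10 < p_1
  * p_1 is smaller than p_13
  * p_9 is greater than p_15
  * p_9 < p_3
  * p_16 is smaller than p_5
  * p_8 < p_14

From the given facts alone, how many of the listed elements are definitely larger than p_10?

From p_10 the given relations immediately reach p_12, p_1, p_15.
From those, p_16, p_13, p_6, p_5, p_9, p_2, p_7 — 10 in total.
From those, p_14, p_3 — 12 in total.
Nothing else is reachable above p_10; 12 in all.

12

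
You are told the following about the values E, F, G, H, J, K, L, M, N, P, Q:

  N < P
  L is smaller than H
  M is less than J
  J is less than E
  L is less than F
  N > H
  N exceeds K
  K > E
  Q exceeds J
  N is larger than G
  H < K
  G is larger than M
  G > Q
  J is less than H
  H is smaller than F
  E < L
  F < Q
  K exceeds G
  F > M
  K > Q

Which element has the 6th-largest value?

The consecutive relations fix a unique order: M < J < E < L < H < F < Q < G < K < N < P.
The 6th largest is F.

F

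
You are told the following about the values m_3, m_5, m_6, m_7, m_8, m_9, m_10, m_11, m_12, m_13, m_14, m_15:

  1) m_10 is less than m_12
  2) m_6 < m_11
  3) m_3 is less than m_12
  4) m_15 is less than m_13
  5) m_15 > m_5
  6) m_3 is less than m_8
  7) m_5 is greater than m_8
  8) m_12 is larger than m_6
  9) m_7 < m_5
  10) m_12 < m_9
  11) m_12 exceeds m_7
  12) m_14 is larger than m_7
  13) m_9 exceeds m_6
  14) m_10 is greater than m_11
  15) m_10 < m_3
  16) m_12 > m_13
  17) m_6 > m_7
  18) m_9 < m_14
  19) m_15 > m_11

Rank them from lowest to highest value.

m_7 < m_6 < m_11 < m_10 < m_3 < m_8 < m_5 < m_15 < m_13 < m_12 < m_9 < m_14

Nothing is placed below m_7, so it is least; from there m_7 < m_6; m_6 < m_11; m_11 < m_10; m_10 < m_3; m_3 < m_8; m_8 < m_5; m_5 < m_15; m_15 < m_13; m_13 < m_12; m_12 < m_9; m_9 < m_14, each given directly.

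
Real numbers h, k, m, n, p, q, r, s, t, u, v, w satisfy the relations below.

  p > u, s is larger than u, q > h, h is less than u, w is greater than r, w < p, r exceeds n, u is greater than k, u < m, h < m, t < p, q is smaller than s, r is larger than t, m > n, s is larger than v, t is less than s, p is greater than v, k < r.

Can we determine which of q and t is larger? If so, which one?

undetermined

Following every chain through t: above t we get r, s, w, p.
q is not reached, and no chain runs the other way from q to t.
So the given relations leave the order of t and q undetermined.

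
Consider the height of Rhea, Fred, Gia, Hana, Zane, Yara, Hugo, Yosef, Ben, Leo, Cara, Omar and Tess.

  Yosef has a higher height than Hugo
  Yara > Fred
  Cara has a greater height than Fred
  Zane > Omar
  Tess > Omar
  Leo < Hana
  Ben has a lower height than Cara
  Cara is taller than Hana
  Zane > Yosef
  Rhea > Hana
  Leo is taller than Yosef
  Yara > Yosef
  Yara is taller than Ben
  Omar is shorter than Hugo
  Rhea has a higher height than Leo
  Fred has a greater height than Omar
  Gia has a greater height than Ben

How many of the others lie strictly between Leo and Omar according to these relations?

2

The relations place Omar below Leo. An element lies strictly between them when it is forced above Omar and also forced below Leo.
Above Omar: {Fred, Hugo, Yosef, Hana, Zane, Tess, Yara, Cara, Rhea}. Below Leo: {Hugo, Yosef}.
Intersection: {Hugo, Yosef} — 2.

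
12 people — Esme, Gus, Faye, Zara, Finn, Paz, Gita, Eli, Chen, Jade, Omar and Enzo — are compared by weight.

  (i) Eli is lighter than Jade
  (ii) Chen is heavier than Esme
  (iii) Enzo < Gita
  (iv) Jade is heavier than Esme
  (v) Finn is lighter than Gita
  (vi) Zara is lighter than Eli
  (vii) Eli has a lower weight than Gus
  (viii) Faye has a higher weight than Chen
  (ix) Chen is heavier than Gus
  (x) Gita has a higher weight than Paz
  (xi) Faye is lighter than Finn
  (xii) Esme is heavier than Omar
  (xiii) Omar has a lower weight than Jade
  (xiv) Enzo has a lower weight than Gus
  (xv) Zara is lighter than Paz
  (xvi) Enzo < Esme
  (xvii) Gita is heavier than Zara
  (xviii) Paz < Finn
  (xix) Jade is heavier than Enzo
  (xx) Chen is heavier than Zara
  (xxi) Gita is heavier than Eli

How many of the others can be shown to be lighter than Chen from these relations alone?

6

From Chen the given relations immediately reach Zara, Esme, Gus.
From those, Omar, Enzo, Eli — 6 in total.
No other element is forced below Chen by the given relations, so the count is 6.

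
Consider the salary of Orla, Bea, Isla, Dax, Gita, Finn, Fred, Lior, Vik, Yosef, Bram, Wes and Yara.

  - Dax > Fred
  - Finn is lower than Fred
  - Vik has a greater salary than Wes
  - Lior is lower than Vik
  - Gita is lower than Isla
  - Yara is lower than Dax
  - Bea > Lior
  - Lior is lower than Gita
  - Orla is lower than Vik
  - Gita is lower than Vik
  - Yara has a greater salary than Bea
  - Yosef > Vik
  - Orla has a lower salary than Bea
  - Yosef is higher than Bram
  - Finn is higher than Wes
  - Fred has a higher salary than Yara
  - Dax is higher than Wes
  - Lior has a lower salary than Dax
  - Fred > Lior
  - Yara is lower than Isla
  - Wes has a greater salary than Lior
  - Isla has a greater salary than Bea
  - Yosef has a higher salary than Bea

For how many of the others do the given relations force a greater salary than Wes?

Directly above Wes: Finn, Vik, Dax.
One step further: Yosef, Fred (5 so far).
No other element is forced above Wes by the given relations, so the count is 5.

5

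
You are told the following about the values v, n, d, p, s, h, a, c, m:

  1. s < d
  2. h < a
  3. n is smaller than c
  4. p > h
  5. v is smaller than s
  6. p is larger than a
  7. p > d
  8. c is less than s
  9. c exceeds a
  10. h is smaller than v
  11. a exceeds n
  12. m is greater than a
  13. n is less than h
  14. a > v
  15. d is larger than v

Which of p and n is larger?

n < h and h < v give n < v.
With v < a: n < h < v < a.
With a < c: n < h < v < a < c.
Then c < s extends the chain to s.
Then s < d extends the chain to d.
Then d < p extends the chain to p.
So n < p; p is the larger of the two.

p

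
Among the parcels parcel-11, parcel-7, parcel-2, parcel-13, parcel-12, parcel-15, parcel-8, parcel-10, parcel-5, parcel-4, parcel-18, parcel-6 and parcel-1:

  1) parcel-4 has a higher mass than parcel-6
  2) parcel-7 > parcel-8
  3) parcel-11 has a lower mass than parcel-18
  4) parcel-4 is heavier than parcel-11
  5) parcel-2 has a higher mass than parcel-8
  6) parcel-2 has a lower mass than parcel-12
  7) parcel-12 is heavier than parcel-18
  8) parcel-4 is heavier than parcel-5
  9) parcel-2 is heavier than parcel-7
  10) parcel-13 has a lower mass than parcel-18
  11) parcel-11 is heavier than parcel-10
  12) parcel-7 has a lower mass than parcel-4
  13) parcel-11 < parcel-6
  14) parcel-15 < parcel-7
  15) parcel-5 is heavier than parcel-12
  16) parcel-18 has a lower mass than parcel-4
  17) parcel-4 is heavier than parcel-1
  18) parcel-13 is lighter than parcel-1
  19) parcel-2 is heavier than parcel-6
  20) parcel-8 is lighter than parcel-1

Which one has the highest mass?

parcel-15 is not greatest since parcel-15 < parcel-7; parcel-10 is not greatest since parcel-10 < parcel-11; parcel-8 is not greatest since parcel-8 < parcel-1; parcel-13 is not greatest since parcel-13 < parcel-18; parcel-11 is not greatest since parcel-11 < parcel-18; parcel-1 is not greatest since parcel-1 < parcel-4; parcel-18 is not greatest since parcel-18 < parcel-4; parcel-6 is not greatest since parcel-6 < parcel-2; parcel-7 is not greatest since parcel-7 < parcel-2; parcel-2 is not greatest since parcel-2 < parcel-12; parcel-12 is not greatest since parcel-12 < parcel-5; parcel-5 is not greatest since parcel-5 < parcel-4.
Only parcel-4 has nothing above it, so parcel-4 is the highest mass.

parcel-4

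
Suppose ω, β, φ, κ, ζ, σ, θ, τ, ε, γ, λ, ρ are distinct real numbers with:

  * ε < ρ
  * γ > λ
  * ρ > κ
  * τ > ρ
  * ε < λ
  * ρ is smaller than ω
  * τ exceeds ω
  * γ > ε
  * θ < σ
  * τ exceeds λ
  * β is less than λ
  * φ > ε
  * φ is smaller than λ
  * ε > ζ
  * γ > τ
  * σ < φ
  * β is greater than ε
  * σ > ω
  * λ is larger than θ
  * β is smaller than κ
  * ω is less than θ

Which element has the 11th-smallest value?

τ

Chaining the given pairs: ζ < ε < β < κ < ρ < ω < θ < σ < φ < λ < τ < γ.
Counting 11 from the smallest end gives τ.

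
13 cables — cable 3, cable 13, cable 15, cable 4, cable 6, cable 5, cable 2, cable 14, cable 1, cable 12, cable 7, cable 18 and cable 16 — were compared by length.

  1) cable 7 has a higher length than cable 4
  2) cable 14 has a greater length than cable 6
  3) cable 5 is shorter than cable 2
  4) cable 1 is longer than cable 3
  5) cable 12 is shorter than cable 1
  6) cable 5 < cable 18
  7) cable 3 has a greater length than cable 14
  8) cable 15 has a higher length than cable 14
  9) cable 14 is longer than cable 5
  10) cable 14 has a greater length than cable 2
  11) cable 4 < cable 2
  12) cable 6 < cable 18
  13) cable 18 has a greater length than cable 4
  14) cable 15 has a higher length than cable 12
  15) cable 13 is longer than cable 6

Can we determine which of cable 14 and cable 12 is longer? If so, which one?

undetermined

Following every chain through cable 14: above cable 14 we get cable 3, cable 15, cable 1; below cable 14 we get cable 4, cable 5, cable 6, cable 2.
cable 12 is not reached, and no chain runs the other way from cable 12 to cable 14.
So the given relations leave the order of cable 14 and cable 12 undetermined.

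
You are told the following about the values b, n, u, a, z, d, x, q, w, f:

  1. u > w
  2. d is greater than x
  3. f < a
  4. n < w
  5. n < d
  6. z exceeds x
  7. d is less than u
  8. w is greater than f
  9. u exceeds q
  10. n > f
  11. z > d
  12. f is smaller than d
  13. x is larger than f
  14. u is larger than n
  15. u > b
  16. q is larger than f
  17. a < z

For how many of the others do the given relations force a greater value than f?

8

The elements the relations force above f are x, a, q, n, d, z, w, u — no chain reaches any other.
That is 8.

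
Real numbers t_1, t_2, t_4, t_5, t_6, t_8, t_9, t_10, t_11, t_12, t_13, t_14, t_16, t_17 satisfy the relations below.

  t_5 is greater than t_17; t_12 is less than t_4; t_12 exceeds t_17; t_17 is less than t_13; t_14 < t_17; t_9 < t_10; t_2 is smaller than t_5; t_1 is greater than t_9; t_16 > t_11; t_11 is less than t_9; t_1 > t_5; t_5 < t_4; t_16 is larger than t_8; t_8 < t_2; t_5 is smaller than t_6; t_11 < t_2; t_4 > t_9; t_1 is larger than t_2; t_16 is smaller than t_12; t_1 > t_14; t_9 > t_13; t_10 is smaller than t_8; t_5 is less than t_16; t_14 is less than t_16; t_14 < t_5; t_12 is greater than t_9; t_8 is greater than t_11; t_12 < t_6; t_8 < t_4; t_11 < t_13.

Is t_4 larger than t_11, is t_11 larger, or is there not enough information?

Link the given pairs in sequence: t_11 < t_13; t_13 < t_9; t_9 < t_10; t_10 < t_8; t_8 < t_2; t_2 < t_5; t_5 < t_16; t_16 < t_12; t_12 < t_4.
Chaining these gives t_11 < t_13 < t_9 < t_10 < t_8 < t_2 < t_5 < t_16 < t_12 < t_4.
So t_4 is larger.

t_4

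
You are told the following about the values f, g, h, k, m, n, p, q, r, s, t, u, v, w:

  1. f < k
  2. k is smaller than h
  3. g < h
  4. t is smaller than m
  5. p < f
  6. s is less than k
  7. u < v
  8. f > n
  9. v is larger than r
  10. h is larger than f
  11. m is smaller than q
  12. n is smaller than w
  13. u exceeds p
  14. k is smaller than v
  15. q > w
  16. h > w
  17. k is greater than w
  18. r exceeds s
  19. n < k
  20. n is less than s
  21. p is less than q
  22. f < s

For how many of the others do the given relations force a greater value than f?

5

Directly above f: s, k, h.
One step further: r, v (5 so far).
No other element is forced above f by the given relations, so the count is 5.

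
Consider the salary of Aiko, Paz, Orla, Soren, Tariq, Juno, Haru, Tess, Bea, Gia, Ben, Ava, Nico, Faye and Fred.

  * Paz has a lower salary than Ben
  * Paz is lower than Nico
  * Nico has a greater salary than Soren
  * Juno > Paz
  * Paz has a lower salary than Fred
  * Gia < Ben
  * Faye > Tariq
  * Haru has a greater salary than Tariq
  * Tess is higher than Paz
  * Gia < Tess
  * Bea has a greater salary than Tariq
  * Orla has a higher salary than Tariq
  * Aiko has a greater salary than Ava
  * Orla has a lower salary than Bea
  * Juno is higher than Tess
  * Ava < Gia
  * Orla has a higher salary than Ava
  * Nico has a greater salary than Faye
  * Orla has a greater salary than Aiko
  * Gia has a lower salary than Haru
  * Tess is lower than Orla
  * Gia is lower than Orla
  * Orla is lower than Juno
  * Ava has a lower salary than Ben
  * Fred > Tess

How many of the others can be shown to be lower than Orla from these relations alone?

From Orla the given relations immediately reach Ava, Gia, Tariq, Aiko, Tess.
From those, Paz — 6 in total.
Nothing else is reachable below Orla; 6 in all.

6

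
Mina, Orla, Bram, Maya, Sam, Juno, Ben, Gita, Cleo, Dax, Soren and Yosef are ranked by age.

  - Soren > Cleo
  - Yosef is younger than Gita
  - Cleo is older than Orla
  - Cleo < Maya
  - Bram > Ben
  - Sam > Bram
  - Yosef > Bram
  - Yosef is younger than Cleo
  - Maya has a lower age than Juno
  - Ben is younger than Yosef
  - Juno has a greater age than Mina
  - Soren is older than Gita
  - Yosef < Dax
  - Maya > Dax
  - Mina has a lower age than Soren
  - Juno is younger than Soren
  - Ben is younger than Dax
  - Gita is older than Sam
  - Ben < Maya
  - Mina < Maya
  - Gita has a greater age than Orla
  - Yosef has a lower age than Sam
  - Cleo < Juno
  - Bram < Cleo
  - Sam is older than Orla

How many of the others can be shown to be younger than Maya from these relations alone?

7

The elements the relations force below Maya are Mina, Orla, Ben, Bram, Yosef, Cleo, Dax — no chain reaches any other.
That is 7.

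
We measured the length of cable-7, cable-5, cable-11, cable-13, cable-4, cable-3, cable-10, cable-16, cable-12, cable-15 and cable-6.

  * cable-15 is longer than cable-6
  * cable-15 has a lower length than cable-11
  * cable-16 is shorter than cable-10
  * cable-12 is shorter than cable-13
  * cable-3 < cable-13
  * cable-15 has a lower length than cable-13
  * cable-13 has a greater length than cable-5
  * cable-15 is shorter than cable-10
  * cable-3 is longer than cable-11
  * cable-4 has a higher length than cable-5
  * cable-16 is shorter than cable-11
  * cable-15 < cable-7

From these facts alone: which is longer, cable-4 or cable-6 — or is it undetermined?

undetermined

Following every chain through cable-6: above cable-6 we get cable-15, cable-11, cable-3, cable-13, cable-10, cable-7.
cable-4 is not reached, and no chain runs the other way from cable-4 to cable-6.
So the given relations leave the order of cable-6 and cable-4 undetermined.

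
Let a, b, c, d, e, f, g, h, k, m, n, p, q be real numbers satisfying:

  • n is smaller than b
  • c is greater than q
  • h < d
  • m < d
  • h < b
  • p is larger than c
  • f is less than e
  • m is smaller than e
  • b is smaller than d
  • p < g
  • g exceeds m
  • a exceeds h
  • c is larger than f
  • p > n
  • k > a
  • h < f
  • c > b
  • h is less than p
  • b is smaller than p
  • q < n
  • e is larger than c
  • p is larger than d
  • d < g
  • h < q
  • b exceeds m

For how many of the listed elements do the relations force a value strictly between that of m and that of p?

Chaining upward from m reaches: b, c, d, e, g.
Chaining downward from p reaches: h, f, q, n, b, c, d.
Strictly between m and p are those in both lists: b, c, d — 3 elements.

3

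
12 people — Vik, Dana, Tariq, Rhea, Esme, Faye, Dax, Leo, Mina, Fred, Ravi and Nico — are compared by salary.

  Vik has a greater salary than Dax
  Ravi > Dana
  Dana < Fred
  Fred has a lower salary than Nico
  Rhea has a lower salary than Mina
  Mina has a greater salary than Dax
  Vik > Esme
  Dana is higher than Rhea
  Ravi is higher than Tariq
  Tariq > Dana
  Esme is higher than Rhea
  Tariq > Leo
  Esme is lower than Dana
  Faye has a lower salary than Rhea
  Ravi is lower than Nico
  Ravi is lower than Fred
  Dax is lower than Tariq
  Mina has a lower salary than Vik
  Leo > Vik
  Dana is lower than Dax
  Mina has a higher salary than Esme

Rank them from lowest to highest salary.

Nothing is placed below Faye, so it is least; from there Faye < Rhea; Rhea < Esme; Esme < Dana; Dana < Dax; Dax < Mina; Mina < Vik; Vik < Leo; Leo < Tariq; Tariq < Ravi; Ravi < Fred; Fred < Nico, each given directly.

Faye < Rhea < Esme < Dana < Dax < Mina < Vik < Leo < Tariq < Ravi < Fred < Nico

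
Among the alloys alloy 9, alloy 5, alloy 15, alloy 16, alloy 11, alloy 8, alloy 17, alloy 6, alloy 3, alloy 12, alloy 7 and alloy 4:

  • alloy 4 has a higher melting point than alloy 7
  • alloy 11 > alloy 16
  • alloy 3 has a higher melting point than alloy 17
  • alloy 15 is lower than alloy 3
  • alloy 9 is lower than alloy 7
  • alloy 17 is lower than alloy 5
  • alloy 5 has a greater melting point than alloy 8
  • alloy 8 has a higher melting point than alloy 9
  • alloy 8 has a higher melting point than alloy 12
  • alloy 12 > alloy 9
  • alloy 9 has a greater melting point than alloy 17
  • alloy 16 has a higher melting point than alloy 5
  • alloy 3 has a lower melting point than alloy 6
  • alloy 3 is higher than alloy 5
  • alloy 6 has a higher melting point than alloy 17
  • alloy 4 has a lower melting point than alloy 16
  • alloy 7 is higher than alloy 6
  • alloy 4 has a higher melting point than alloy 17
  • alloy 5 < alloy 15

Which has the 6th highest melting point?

alloy 3

Chaining the given pairs: alloy 17 < alloy 9 < alloy 12 < alloy 8 < alloy 5 < alloy 15 < alloy 3 < alloy 6 < alloy 7 < alloy 4 < alloy 16 < alloy 11.
Counting 6 from the largest end gives alloy 3.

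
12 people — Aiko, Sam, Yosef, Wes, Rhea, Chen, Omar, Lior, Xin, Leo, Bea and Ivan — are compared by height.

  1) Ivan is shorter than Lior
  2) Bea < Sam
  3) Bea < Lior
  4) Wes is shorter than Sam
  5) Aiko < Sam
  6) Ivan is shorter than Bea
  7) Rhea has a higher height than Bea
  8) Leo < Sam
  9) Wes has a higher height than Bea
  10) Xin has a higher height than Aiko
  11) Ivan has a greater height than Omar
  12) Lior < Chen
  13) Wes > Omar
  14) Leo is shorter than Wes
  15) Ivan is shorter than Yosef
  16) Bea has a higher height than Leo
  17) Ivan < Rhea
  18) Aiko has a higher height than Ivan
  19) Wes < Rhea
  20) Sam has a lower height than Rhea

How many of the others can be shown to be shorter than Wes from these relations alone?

From Wes the given relations immediately reach Omar, Leo, Bea.
From those, Ivan — 4 in total.
Nothing else is reachable below Wes; 4 in all.

4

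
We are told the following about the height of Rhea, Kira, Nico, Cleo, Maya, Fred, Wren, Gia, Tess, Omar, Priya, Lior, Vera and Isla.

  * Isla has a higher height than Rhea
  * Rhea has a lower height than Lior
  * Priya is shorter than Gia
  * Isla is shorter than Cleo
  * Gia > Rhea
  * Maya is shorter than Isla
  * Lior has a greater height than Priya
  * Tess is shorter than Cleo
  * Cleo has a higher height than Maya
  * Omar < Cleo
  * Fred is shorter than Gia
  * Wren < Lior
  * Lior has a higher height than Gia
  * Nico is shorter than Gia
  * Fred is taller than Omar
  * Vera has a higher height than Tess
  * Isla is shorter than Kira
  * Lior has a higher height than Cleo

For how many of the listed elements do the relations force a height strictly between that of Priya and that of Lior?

1

The relations place Priya below Lior. An element lies strictly between them when it is forced above Priya and also forced below Lior.
Above Priya: {Gia}. Below Lior: {Nico, Tess, Maya, Omar, Rhea, Fred, Isla, Gia, Wren, Cleo}.
Intersection: {Gia} — 1.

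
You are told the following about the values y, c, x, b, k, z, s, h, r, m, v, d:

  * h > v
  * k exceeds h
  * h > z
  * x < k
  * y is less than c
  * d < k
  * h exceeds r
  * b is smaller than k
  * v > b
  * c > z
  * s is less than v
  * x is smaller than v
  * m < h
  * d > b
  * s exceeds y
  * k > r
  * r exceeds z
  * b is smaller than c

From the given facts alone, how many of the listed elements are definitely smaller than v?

4

Directly below v: s, x, b.
One step further: y (4 so far).
No other element is forced below v by the given relations, so the count is 4.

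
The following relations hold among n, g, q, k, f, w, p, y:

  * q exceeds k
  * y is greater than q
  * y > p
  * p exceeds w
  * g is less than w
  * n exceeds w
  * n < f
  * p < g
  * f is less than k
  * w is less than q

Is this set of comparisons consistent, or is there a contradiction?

inconsistent

We have w < p stated directly, yet also p < g < w by chaining the others — so p < w. Contradiction.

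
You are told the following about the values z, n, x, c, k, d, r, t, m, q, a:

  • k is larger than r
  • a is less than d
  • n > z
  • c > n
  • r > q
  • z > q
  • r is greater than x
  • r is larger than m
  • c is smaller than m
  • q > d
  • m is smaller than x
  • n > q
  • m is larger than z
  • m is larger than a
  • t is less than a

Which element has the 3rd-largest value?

x

Chaining the given pairs: t < a < d < q < z < n < c < m < x < r < k.
Counting 3 from the largest end gives x.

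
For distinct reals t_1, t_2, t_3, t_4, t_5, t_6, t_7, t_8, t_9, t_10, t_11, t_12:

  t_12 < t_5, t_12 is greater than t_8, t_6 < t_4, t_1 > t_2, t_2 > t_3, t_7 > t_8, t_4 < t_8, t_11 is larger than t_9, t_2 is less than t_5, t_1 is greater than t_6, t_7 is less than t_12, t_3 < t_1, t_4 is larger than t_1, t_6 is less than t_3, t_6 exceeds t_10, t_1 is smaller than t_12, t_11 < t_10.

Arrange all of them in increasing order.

t_9 < t_11 < t_10 < t_6 < t_3 < t_2 < t_1 < t_4 < t_8 < t_7 < t_12 < t_5

Nothing is placed below t_9, so it is least; from there t_9 < t_11; t_11 < t_10; t_10 < t_6; t_6 < t_3; t_3 < t_2; t_2 < t_1; t_1 < t_4; t_4 < t_8; t_8 < t_7; t_7 < t_12; t_12 < t_5, each given directly.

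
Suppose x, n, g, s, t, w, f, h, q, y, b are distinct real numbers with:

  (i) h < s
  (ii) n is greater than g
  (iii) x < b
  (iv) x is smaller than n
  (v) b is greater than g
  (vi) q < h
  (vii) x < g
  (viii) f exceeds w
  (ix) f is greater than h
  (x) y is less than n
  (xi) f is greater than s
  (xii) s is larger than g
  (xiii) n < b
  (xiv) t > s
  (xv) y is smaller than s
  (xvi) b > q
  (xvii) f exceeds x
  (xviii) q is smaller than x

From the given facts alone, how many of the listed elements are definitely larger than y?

5

From y the given relations immediately reach n, s.
From those, t, b, f — 5 in total.
No other element is forced above y by the given relations, so the count is 5.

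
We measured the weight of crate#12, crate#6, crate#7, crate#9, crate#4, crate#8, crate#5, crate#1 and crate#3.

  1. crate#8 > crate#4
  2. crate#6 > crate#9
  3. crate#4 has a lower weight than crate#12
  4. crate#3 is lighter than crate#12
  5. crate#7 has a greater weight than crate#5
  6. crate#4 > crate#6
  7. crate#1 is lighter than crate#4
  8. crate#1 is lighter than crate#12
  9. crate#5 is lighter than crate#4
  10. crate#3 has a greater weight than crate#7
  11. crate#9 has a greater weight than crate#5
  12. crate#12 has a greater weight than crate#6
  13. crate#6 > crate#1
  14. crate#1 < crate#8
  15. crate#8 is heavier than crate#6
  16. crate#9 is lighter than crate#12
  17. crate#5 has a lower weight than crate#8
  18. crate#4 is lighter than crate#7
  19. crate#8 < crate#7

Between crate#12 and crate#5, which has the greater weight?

crate#12

crate#5 < crate#9 < crate#6 < crate#8 < crate#7 < crate#3 < crate#12, by transitivity through crate#9, crate#6, crate#8, crate#7, crate#3.
So crate#5 < crate#12; crate#12 is the heavier of the two.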